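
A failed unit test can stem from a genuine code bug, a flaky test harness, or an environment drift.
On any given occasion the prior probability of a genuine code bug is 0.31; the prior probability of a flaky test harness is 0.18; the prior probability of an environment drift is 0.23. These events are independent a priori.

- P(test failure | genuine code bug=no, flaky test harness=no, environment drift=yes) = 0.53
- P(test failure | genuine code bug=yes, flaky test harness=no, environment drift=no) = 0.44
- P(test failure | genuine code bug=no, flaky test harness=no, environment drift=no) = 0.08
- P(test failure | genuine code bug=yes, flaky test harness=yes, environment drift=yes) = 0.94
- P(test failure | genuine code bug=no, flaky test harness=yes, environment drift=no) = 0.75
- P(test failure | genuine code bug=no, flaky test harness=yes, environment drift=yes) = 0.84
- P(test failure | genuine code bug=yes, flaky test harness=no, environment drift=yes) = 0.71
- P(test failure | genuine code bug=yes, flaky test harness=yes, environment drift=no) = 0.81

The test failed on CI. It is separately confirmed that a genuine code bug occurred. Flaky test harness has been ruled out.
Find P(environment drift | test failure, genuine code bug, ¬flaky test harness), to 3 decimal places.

P(test failure | genuine code bug, ¬flaky test harness) = 0.44×0.77 + 0.71×0.23 = 0.338800 + 0.163300 = 0.502100
Of this, 0.163300 comes from 0.71×0.23 (the environment drift=true cases).
So P(environment drift | test failure, genuine code bug, ¬flaky test harness) = 0.163300/0.502100 ≈ 0.325.

P(environment drift | test failure, genuine code bug, ¬flaky test harness) ≈ 0.325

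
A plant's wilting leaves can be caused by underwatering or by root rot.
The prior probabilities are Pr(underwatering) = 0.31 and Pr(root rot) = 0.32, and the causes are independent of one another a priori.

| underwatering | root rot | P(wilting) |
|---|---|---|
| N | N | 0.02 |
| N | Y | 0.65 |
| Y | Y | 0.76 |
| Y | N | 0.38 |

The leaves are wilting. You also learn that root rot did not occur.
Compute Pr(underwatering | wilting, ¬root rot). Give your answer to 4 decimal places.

Weight on underwatering=true, given the evidence: 0.38*0.31 = 0.117800
Normalizer over all consistent configurations: 0.02*0.69 + 0.38*0.31 = 0.131600
P(underwatering | wilting, ¬root rot) = 0.117800/0.131600 ≈ 0.8951

Pr(underwatering | wilting, ¬root rot) ≈ 0.8951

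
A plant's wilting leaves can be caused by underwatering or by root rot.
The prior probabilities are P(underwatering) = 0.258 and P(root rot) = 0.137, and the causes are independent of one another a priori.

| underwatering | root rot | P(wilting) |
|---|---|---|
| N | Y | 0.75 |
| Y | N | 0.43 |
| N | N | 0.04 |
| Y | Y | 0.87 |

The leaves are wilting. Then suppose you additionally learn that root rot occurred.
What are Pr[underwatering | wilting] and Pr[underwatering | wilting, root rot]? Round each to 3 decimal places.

Pr[underwatering | wilting] ≈ 0.554; Pr[underwatering | wilting, root rot] ≈ 0.287

For the numerator, keep only underwatering=true terms: 0.095741 + 0.030751 = 0.126492
The normalizing constant is 0.04·0.742·0.863 + 0.75·0.742·0.137 + 0.43·0.258·0.863 + 0.87·0.258·0.137 = 0.228347
Posterior = 0.126492 / 0.228347 ≈ 0.554

Now also conditioning on root rot=true:
P(wilting | root rot) = 0.75*0.742 + 0.87*0.258 = 0.556500 + 0.224460 = 0.780960
The underwatering-present share is 0.87*0.258 = 0.224460.
P(underwatering | wilting, root rot) = 0.224460 / 0.780960 ≈ 0.287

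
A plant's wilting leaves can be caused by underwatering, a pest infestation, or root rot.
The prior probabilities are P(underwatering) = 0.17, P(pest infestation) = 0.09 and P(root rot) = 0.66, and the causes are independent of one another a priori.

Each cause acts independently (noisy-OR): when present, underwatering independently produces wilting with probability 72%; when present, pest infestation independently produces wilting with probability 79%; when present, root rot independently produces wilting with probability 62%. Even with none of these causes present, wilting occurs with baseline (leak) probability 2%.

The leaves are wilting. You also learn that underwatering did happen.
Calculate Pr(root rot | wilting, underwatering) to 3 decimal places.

Under noisy-OR, P(wilting | causes) = 1 − (1−0.02)·∏(1−qᵢ) over the active causes.
Sum P(wilting|·) weighted by the priors over the 4 (pest infestation, root rot) configurations:
  P(wilting | underwatering) = 0.7256·0.91·0.34 + 0.895728·0.91·0.66 + 0.942376·0.09·0.34 + 0.978103·0.09·0.66
        = 0.224501 + 0.537974 + 0.028837 + 0.058099 = 0.849411
The terms with root rot present sum to 0.596073, so
  P(root rot | wilting, underwatering) = 0.596073 / 0.849411 ≈ 0.702

Pr(root rot | wilting, underwatering) ≈ 0.702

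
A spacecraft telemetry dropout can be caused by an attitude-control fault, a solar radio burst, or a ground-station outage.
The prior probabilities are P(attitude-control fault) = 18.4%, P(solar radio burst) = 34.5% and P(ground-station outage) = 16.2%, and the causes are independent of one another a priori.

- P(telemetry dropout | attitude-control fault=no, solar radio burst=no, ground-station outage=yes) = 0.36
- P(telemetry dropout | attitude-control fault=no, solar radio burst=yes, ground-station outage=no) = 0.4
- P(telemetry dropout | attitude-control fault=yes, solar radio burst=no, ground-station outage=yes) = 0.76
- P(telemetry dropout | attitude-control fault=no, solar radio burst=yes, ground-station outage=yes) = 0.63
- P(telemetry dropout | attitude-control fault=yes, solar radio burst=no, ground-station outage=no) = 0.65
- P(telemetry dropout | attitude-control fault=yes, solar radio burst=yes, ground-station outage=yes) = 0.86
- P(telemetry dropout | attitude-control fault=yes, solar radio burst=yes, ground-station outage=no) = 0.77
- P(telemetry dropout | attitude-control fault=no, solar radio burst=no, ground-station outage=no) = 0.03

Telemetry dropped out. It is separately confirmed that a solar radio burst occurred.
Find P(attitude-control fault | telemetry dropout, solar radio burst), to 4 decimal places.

Enumerate the 4 (attitude-control fault, ground-station outage) configurations and weight by the priors:
  P(telemetry dropout | solar radio burst) = 0.4·0.816·0.838 + 0.63·0.816·0.162 + 0.77·0.184·0.838 + 0.86·0.184·0.162
        = 0.273523 + 0.083281 + 0.118728 + 0.025635 = 0.501167
Keeping only the attitude-control fault-present terms gives 0.144363, so
  P(attitude-control fault | telemetry dropout, solar radio burst) = 0.144363 / 0.501167 ≈ 0.2881

P(attitude-control fault | telemetry dropout, solar radio burst) ≈ 0.2881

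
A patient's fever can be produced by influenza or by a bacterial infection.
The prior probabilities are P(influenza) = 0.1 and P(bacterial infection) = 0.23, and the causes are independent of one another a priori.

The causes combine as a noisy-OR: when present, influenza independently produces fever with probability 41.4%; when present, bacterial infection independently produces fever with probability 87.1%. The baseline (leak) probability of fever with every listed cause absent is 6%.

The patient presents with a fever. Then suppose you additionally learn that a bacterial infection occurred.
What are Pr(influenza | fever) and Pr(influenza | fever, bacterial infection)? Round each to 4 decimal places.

Pr(influenza | fever) ≈ 0.2002; Pr(influenza | fever, bacterial infection) ≈ 0.1051

Under noisy-OR, P(fever | causes) = 1 − (1−0.06)·∏(1−qᵢ) over the active causes.
Sum P(fever|·) weighted by the priors over the 4 (influenza, bacterial infection) configurations:
  P(fever) = 0.06×0.9×0.77 + 0.87874×0.9×0.23 + 0.44916×0.1×0.77 + 0.928942×0.1×0.23
        = 0.041580 + 0.181899 + 0.034585 + 0.021366 = 0.279430
The terms with influenza present sum to 0.055951, so
  P(influenza | fever) = 0.055951 / 0.279430 ≈ 0.2002

Now also conditioning on bacterial infection=true:
P(fever | bacterial infection) = 0.87874×0.9 + 0.928942×0.1 = 0.790866 + 0.092894 = 0.883760
The influenza-present share is 0.928942×0.1 = 0.092894.
Hence the posterior is 0.092894/0.883760 ≈ 0.1051.
This is intercausal reasoning (explaining away): once bacterial infection accounts for the fever, influenza becomes less likely.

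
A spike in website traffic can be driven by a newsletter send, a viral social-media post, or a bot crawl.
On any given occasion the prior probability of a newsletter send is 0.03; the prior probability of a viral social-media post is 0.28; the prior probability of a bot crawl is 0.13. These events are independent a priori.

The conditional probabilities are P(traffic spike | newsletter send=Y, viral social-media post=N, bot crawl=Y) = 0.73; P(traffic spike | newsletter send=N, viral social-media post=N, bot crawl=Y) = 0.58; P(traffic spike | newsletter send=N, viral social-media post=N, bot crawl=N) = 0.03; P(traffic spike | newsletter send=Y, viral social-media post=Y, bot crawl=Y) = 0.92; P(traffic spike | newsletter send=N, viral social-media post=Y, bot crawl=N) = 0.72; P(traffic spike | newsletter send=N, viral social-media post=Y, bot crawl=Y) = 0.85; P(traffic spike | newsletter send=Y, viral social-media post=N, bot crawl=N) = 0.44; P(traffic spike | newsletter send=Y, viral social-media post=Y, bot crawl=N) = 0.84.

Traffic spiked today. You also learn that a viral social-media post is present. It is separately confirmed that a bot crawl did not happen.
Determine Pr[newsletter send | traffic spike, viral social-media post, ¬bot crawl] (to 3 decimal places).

Numerator (weight on configurations with newsletter send): 0.84·0.03 = 0.025200
Normalizer over all consistent configurations: 0.72·0.97 + 0.84·0.03 = 0.723600
P(newsletter send | traffic spike, viral social-media post, ¬bot crawl) = 0.025200/0.723600 ≈ 0.035

Pr[newsletter send | traffic spike, viral social-media post, ¬bot crawl] ≈ 0.035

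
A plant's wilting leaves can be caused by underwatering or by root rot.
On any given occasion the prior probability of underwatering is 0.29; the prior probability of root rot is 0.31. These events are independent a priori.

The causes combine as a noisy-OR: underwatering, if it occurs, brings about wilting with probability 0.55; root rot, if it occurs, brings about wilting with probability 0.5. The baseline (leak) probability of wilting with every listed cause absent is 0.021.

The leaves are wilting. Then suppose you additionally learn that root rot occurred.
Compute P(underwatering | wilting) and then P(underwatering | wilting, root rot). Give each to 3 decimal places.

Under noisy-OR, P(wilting | causes) = 1 − (1−0.021)·∏(1−qᵢ) over the active causes.
P(wilting) = 0.021·0.71·0.69 + 0.5105·0.71·0.31 + 0.55945·0.29·0.69 + 0.779725·0.29·0.31 = 0.010288 + 0.112361 + 0.111946 + 0.070097 = 0.304692
Restricting to configurations with underwatering present: 0.111946 + 0.070097 = 0.182043.
Hence the posterior is 0.182043/0.304692 ≈ 0.597.

With the extra evidence:
P(wilting | root rot) = 0.5105×0.71 + 0.779725×0.29 = 0.362455 + 0.226120 = 0.588575
The underwatering-present share is 0.779725×0.29 = 0.226120.
Hence the posterior is 0.226120/0.588575 ≈ 0.384.
This is intercausal reasoning (explaining away): once root rot accounts for the wilting, underwatering becomes less likely.

P(underwatering | wilting) ≈ 0.597; P(underwatering | wilting, root rot) ≈ 0.384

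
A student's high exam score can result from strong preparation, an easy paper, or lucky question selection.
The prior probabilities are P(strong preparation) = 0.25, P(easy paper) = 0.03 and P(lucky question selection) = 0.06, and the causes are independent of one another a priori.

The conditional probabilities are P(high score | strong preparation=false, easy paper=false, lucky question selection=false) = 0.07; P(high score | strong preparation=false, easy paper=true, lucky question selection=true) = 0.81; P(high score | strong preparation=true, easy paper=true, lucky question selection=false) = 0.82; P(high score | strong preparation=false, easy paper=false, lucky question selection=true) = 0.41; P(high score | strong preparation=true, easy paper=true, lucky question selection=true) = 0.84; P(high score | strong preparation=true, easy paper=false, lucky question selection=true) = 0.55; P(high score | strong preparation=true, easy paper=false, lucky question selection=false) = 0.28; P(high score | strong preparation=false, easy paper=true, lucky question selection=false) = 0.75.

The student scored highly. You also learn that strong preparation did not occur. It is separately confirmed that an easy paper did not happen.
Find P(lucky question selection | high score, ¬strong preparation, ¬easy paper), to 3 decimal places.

Weight on lucky question selection=true, given the evidence: 0.41×0.06 = 0.024600
The normalizing constant is 0.07×0.94 + 0.41×0.06 = 0.090400
Posterior = 0.024600 / 0.090400 ≈ 0.272

P(lucky question selection | high score, ¬strong preparation, ¬easy paper) ≈ 0.272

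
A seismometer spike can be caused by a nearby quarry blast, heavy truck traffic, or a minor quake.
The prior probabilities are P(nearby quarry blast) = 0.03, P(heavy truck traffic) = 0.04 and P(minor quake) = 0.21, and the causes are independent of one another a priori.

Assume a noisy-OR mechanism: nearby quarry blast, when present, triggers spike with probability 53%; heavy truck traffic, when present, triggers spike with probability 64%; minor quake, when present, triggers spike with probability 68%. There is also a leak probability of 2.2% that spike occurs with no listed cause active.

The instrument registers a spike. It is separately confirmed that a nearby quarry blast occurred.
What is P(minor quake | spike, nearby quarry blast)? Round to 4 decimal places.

P(minor quake | spike, nearby quarry blast) ≈ 0.2920

Under noisy-OR, P(spike | causes) = 1 − (1−0.022)·∏(1−qᵢ) over the active causes.
By total probability over the 4 (heavy truck traffic, minor quake) configurations:
  P(spike | nearby quarry blast) = 0.54034×0.96×0.79 + 0.852909×0.96×0.21 + 0.834522×0.04×0.79 + 0.947047×0.04×0.21
        = 0.409794 + 0.171946 + 0.026371 + 0.007955 = 0.616066
The terms with minor quake present sum to 0.179901, so
  P(minor quake | spike, nearby quarry blast) = 0.179901 / 0.616066 ≈ 0.2920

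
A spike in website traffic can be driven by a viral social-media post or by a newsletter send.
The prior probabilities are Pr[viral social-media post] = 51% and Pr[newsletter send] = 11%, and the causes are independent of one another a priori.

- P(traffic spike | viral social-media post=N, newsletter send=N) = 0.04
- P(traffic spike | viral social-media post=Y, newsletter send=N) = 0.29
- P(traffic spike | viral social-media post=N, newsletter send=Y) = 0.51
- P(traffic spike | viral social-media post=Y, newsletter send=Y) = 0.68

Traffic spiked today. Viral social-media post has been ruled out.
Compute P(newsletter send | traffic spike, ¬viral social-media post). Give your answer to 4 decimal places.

P(newsletter send | traffic spike, ¬viral social-media post) ≈ 0.6118

By total probability over both values of newsletter send:
  P(traffic spike | ¬viral social-media post) = 0.04·0.89 + 0.51·0.11
        = 0.035600 + 0.056100 = 0.091700
The terms with newsletter send present sum to 0.056100, so
  P(newsletter send | traffic spike, ¬viral social-media post) = 0.056100 / 0.091700 ≈ 0.6118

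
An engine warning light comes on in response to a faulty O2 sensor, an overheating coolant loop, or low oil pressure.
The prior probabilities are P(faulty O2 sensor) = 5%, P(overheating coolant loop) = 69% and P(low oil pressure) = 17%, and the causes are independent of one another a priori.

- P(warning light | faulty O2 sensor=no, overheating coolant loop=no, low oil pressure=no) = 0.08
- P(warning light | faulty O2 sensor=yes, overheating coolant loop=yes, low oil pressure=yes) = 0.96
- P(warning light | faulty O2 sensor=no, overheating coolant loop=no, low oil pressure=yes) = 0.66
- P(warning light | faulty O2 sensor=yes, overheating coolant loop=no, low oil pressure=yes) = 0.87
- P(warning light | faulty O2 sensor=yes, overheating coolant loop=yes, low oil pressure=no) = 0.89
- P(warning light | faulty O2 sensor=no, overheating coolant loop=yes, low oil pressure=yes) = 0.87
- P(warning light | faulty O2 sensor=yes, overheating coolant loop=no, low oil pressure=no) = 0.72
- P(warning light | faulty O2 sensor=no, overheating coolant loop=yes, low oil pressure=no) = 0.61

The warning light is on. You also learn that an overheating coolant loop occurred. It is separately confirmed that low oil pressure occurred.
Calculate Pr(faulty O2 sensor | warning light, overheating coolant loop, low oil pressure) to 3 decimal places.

Pr(faulty O2 sensor | warning light, overheating coolant loop, low oil pressure) ≈ 0.055

P(warning light | overheating coolant loop, low oil pressure) = 0.87*0.95 + 0.96*0.05 = 0.826500 + 0.048000 = 0.874500
Restricting to configurations with faulty O2 sensor present: 0.96*0.05 = 0.048000.
Hence the posterior is 0.048000/0.874500 ≈ 0.055.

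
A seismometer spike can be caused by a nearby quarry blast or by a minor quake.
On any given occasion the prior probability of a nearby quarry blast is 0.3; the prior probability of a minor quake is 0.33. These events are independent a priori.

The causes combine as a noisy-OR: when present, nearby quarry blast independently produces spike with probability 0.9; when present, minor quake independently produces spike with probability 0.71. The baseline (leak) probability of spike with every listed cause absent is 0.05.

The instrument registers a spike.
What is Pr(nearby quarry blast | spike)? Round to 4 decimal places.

Under noisy-OR, P(spike | causes) = 1 − (1−0.05)·∏(1−qᵢ) over the active causes.
For the numerator, keep only nearby quarry blast=true terms: 0.181905 + 0.096273 = 0.278178
Denominator P(spike): 0.05*0.7*0.67 + 0.7245*0.7*0.33 + 0.905*0.3*0.67 + 0.97245*0.3*0.33 = 0.468987
P(nearby quarry blast | spike) = 0.278178/0.468987 ≈ 0.5931

Pr(nearby quarry blast | spike) ≈ 0.5931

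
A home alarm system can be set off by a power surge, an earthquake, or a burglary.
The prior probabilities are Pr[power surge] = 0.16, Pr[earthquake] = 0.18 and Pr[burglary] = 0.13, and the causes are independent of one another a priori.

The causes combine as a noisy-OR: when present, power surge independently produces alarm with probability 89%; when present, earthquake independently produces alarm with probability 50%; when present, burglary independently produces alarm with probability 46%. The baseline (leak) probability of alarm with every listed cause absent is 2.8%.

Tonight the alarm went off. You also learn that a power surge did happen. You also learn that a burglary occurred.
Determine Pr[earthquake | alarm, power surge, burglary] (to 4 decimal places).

Under noisy-OR, P(alarm | causes) = 1 − (1−0.028)·∏(1−qᵢ) over the active causes.
Sum P(alarm|·) weighted by the priors over both values of earthquake:
  P(alarm | power surge, burglary) = 0.942263·0.82 + 0.971132·0.18
        = 0.772656 + 0.174804 = 0.947460
Keeping only the earthquake-present terms gives 0.174804, so
  P(earthquake | alarm, power surge, burglary) = 0.174804 / 0.947460 ≈ 0.1845

Pr[earthquake | alarm, power surge, burglary] ≈ 0.1845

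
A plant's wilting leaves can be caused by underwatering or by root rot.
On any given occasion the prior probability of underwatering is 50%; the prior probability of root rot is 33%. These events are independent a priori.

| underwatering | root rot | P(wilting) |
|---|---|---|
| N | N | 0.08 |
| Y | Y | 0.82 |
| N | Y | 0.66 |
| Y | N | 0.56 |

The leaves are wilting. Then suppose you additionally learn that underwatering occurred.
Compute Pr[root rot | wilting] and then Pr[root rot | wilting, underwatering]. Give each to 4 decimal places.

Pr[root rot | wilting] ≈ 0.5325; Pr[root rot | wilting, underwatering] ≈ 0.4190

P(wilting) = 0.08*0.5*0.67 + 0.66*0.5*0.33 + 0.56*0.5*0.67 + 0.82*0.5*0.33 = 0.026800 + 0.108900 + 0.187600 + 0.135300 = 0.458600
The root rot-present share is 0.108900 + 0.135300 = 0.244200.
P(root rot | wilting) = 0.244200 / 0.458600 ≈ 0.5325

Now also conditioning on underwatering=true:
P(wilting | underwatering) = 0.56×0.67 + 0.82×0.33 = 0.375200 + 0.270600 = 0.645800
The root rot-present share is 0.82×0.33 = 0.270600.
So P(root rot | wilting, underwatering) = 0.270600/0.645800 ≈ 0.4190.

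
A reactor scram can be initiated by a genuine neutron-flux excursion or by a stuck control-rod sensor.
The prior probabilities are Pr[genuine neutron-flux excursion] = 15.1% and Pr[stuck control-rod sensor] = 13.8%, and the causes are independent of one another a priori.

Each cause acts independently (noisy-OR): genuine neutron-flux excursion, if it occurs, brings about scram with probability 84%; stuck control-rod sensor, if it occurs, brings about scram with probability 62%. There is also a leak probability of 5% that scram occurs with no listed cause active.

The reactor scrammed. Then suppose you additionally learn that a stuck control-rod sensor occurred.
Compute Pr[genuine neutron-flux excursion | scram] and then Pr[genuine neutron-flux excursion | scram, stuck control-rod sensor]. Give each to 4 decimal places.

Under noisy-OR, P(scram | causes) = 1 − (1−0.05)·∏(1−qᵢ) over the active causes.
By total probability over the 4 (genuine neutron-flux excursion, stuck control-rod sensor) configurations:
  P(scram) = 0.05×0.849×0.862 + 0.639×0.849×0.138 + 0.848×0.151×0.862 + 0.94224×0.151×0.138
        = 0.036592 + 0.074867 + 0.110377 + 0.019634 = 0.241470
Keeping only the genuine neutron-flux excursion-present terms gives 0.130011, so
  P(genuine neutron-flux excursion | scram) = 0.130011 / 0.241470 ≈ 0.5384

With the extra evidence:
P(scram | stuck control-rod sensor) = 0.639*0.849 + 0.94224*0.151 = 0.542511 + 0.142278 = 0.684789
Restricting to configurations with genuine neutron-flux excursion present: 0.94224*0.151 = 0.142278.
So P(genuine neutron-flux excursion | scram, stuck control-rod sensor) = 0.142278/0.684789 ≈ 0.2078.

Pr[genuine neutron-flux excursion | scram] ≈ 0.5384; Pr[genuine neutron-flux excursion | scram, stuck control-rod sensor] ≈ 0.2078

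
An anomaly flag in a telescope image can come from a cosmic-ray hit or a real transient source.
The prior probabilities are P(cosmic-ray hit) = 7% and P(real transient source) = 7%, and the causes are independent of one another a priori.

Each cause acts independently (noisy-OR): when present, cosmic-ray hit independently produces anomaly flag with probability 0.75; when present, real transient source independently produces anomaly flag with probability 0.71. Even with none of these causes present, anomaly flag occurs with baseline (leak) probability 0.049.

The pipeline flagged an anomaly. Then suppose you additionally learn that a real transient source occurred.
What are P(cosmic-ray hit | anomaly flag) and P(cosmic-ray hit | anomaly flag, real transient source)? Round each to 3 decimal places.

P(cosmic-ray hit | anomaly flag) ≈ 0.377; P(cosmic-ray hit | anomaly flag, real transient source) ≈ 0.088

Under noisy-OR, P(anomaly flag | causes) = 1 − (1−0.049)·∏(1−qᵢ) over the active causes.
Weight on cosmic-ray hit=true, given the evidence: 0.049622 + 0.004562 = 0.054184
Denominator P(anomaly flag): 0.049×0.93×0.93 + 0.72421×0.93×0.07 + 0.76225×0.07×0.93 + 0.931052×0.07×0.07 = 0.143710
P(cosmic-ray hit | anomaly flag) = 0.054184/0.143710 ≈ 0.377

Now condition on the additional information:
Numerator (weight on configurations with cosmic-ray hit): 0.931052×0.07 = 0.065174
Denominator P(anomaly flag | real transient source): 0.72421×0.93 + 0.931052×0.07 = 0.738689
Posterior = 0.065174 / 0.738689 ≈ 0.088
Conditioning on real transient source lowers the posterior on cosmic-ray hit: the classic explaining-away effect in a common-effect structure.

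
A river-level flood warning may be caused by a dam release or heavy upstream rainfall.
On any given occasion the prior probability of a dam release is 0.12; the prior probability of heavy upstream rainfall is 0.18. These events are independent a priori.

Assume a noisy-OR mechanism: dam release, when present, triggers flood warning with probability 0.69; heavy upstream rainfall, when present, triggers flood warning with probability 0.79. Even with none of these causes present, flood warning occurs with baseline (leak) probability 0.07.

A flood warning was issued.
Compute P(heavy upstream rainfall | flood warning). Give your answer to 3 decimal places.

Under noisy-OR, P(flood warning | causes) = 1 − (1−0.07)·∏(1−qᵢ) over the active causes.
Enumerate the 4 (dam release, heavy upstream rainfall) configurations and weight by the priors:
  P(flood warning) = 0.07·0.88·0.82 + 0.8047·0.88·0.18 + 0.7117·0.12·0.82 + 0.939457·0.12·0.18
        = 0.050512 + 0.127464 + 0.070031 + 0.020292 = 0.268299
The terms with heavy upstream rainfall present sum to 0.147756, so
  P(heavy upstream rainfall | flood warning) = 0.147756 / 0.268299 ≈ 0.551

P(heavy upstream rainfall | flood warning) ≈ 0.551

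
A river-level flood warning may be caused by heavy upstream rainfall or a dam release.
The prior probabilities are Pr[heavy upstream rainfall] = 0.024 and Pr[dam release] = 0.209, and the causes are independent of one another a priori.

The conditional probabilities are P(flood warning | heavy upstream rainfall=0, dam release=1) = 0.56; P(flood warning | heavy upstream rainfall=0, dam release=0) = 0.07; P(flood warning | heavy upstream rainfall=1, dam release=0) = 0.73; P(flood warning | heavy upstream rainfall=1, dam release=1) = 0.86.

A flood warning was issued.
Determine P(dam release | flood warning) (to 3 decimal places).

Weight on dam release=true, given the evidence: 0.114231 + 0.004314 = 0.118545
Normalizer over all consistent configurations: 0.07·0.976·0.791 + 0.56·0.976·0.209 + 0.73·0.024·0.791 + 0.86·0.024·0.209 = 0.186444
Posterior = 0.118545 / 0.186444 ≈ 0.636

P(dam release | flood warning) ≈ 0.636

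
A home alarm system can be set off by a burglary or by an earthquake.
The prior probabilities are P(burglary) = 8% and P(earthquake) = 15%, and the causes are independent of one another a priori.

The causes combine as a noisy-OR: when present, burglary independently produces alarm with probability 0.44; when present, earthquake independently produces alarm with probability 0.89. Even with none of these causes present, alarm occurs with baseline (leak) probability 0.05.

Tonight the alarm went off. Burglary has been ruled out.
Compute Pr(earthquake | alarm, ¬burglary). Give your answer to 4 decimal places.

Pr(earthquake | alarm, ¬burglary) ≈ 0.7596

Under noisy-OR, P(alarm | causes) = 1 − (1−0.05)·∏(1−qᵢ) over the active causes.
P(alarm | ¬burglary) = 0.05*0.85 + 0.8955*0.15 = 0.042500 + 0.134325 = 0.176825
Of this, 0.134325 comes from 0.8955*0.15 (the earthquake=true cases).
P(earthquake | alarm, ¬burglary) = 0.134325 / 0.176825 ≈ 0.7596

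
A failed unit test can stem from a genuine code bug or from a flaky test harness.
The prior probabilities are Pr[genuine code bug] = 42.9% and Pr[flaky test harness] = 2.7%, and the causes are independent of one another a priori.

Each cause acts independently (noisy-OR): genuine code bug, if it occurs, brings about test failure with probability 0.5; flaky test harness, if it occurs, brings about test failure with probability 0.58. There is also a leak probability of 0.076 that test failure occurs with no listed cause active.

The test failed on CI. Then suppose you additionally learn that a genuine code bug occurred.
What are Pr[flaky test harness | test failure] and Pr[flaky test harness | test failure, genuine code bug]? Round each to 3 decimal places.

Pr[flaky test harness | test failure] ≈ 0.066; Pr[flaky test harness | test failure, genuine code bug] ≈ 0.040

Under noisy-OR, P(test failure | causes) = 1 − (1−0.076)·∏(1−qᵢ) over the active causes.
For the numerator, keep only flaky test harness=true terms: 0.009434 + 0.009335 = 0.018769
The normalizing constant is 0.076×0.571×0.973 + 0.61192×0.571×0.027 + 0.538×0.429×0.973 + 0.80596×0.429×0.027 = 0.285563
Posterior = 0.018769 / 0.285563 ≈ 0.066

With the extra evidence:
By total probability over both values of flaky test harness:
  P(test failure | genuine code bug) = 0.538·0.973 + 0.80596·0.027
        = 0.523474 + 0.021761 = 0.545235
Configurations with flaky test harness contribute 0.021761, so
  P(flaky test harness | test failure, genuine code bug) = 0.021761 / 0.545235 ≈ 0.040
— genuine code bug explains away the evidence for flaky test harness.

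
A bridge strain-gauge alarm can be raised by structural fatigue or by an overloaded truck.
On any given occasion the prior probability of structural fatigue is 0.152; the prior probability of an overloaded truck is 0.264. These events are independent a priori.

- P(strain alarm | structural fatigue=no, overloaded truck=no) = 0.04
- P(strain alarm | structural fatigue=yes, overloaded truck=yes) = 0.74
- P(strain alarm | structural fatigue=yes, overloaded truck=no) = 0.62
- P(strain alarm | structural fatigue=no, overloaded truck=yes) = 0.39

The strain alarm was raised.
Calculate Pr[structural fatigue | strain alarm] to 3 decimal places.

Pr[structural fatigue | strain alarm] ≈ 0.469

P(strain alarm) = 0.04×0.848×0.736 + 0.39×0.848×0.264 + 0.62×0.152×0.736 + 0.74×0.152×0.264 = 0.024965 + 0.087310 + 0.069361 + 0.029695 = 0.211331
Of this, 0.099056 comes from 0.069361 + 0.029695 (the structural fatigue=true cases).
P(structural fatigue | strain alarm) = 0.099056 / 0.211331 ≈ 0.469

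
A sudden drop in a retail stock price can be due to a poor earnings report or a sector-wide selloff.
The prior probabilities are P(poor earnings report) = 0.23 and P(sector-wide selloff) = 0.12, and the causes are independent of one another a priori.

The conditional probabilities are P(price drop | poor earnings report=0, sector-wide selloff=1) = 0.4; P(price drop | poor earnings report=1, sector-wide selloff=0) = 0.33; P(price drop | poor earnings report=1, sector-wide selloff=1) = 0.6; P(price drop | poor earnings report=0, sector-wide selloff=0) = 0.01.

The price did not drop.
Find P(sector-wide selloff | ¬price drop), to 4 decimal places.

Enumerate the 4 (poor earnings report, sector-wide selloff) configurations and weight by the priors:
  P(¬price drop) = 0.99·0.77·0.88 + 0.6·0.77·0.12 + 0.67·0.23·0.88 + 0.4·0.23·0.12
        = 0.670824 + 0.055440 + 0.135608 + 0.011040 = 0.872912
Keeping only the sector-wide selloff-present terms gives 0.066480, so
  P(sector-wide selloff | ¬price drop) = 0.066480 / 0.872912 ≈ 0.0762

P(sector-wide selloff | ¬price drop) ≈ 0.0762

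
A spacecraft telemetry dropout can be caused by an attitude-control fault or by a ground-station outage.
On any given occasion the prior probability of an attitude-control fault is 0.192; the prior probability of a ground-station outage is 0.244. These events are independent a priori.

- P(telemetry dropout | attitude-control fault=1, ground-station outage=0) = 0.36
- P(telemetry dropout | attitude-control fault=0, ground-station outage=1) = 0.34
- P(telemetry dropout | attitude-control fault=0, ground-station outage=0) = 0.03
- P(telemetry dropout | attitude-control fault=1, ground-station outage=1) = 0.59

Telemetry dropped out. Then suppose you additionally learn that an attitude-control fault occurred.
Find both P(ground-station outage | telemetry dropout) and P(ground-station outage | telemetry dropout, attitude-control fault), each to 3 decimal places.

Weight on ground-station outage=true, given the evidence: 0.067032 + 0.027640 = 0.094672
Denominator P(telemetry dropout): 0.03*0.808*0.756 + 0.34*0.808*0.244 + 0.36*0.192*0.756 + 0.59*0.192*0.244 = 0.165252
Posterior = 0.094672 / 0.165252 ≈ 0.573

With the extra evidence:
P(telemetry dropout | attitude-control fault) = 0.36·0.756 + 0.59·0.244 = 0.272160 + 0.143960 = 0.416120
Restricting to configurations with ground-station outage present: 0.59·0.244 = 0.143960.
Hence the posterior is 0.143960/0.416120 ≈ 0.346.
This is intercausal reasoning (explaining away): once attitude-control fault accounts for the telemetry dropout, ground-station outage becomes less likely.

P(ground-station outage | telemetry dropout) ≈ 0.573; P(ground-station outage | telemetry dropout, attitude-control fault) ≈ 0.346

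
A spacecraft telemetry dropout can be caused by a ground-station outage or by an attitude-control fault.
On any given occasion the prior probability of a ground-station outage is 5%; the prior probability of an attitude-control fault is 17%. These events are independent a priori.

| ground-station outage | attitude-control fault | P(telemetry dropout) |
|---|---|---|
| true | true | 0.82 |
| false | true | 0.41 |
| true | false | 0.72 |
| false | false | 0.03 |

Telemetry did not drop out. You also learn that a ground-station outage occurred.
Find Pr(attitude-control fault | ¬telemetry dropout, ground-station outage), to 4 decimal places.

Pr(attitude-control fault | ¬telemetry dropout, ground-station outage) ≈ 0.1163

Sum P(¬telemetry dropout|·) weighted by the priors over both values of attitude-control fault:
  P(¬telemetry dropout | ground-station outage) = 0.28*0.83 + 0.18*0.17
        = 0.232400 + 0.030600 = 0.263000
The terms with attitude-control fault present sum to 0.030600, so
  P(attitude-control fault | ¬telemetry dropout, ground-station outage) = 0.030600 / 0.263000 ≈ 0.1163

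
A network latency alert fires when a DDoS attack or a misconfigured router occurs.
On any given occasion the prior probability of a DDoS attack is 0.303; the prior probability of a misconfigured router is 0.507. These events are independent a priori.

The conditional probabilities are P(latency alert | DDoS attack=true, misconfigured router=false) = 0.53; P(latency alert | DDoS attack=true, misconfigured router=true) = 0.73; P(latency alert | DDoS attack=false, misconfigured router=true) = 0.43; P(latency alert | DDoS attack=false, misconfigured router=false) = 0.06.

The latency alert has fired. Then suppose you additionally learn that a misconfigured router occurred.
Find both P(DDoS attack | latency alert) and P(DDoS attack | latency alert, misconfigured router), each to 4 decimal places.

P(DDoS attack | latency alert) ≈ 0.5258; P(DDoS attack | latency alert, misconfigured router) ≈ 0.4246

Sum P(latency alert|·) weighted by the priors over the 4 (DDoS attack, misconfigured router) configurations:
  P(latency alert) = 0.06*0.697*0.493 + 0.43*0.697*0.507 + 0.53*0.303*0.493 + 0.73*0.303*0.507
        = 0.020617 + 0.151953 + 0.079171 + 0.112143 = 0.363884
Configurations with DDoS attack contribute 0.191314, so
  P(DDoS attack | latency alert) = 0.191314 / 0.363884 ≈ 0.5258

With the extra evidence:
By total probability over both values of DDoS attack:
  P(latency alert | misconfigured router) = 0.43*0.697 + 0.73*0.303
        = 0.299710 + 0.221190 = 0.520900
The terms with DDoS attack present sum to 0.221190, so
  P(DDoS attack | latency alert, misconfigured router) = 0.221190 / 0.520900 ≈ 0.4246
Conditioning on misconfigured router lowers the posterior on DDoS attack: the classic explaining-away effect in a common-effect structure.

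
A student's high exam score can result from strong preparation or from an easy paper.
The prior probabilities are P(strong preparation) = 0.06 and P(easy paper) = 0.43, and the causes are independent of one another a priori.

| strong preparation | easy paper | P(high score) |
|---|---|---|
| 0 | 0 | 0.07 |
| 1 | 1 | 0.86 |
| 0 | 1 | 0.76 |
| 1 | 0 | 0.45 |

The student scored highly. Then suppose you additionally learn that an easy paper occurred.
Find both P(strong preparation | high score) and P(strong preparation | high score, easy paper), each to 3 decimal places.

P(strong preparation | high score) ≈ 0.098; P(strong preparation | high score, easy paper) ≈ 0.067

P(high score) = 0.07*0.94*0.57 + 0.76*0.94*0.43 + 0.45*0.06*0.57 + 0.86*0.06*0.43 = 0.037506 + 0.307192 + 0.015390 + 0.022188 = 0.382276
Of this, 0.037578 comes from 0.015390 + 0.022188 (the strong preparation=true cases).
P(strong preparation | high score) = 0.037578 / 0.382276 ≈ 0.098

Now condition on the additional information:
By total probability over both values of strong preparation:
  P(high score | easy paper) = 0.76·0.94 + 0.86·0.06
        = 0.714400 + 0.051600 = 0.766000
Keeping only the strong preparation-present terms gives 0.051600, so
  P(strong preparation | high score, easy paper) = 0.051600 / 0.766000 ≈ 0.067
The drop from 0.098 to 0.067 is the explaining-away (discounting) effect.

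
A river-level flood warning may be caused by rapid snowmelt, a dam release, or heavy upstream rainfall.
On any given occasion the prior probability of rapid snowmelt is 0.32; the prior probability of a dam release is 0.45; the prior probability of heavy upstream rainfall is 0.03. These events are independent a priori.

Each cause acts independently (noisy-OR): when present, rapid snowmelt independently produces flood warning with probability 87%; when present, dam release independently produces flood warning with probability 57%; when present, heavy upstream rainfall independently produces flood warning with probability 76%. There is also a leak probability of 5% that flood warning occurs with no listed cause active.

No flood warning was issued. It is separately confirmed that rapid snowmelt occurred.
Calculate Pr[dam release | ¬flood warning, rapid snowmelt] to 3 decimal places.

Under noisy-OR, P(flood warning | causes) = 1 − (1−0.05)·∏(1−qᵢ) over the active causes.
By total probability over the 4 (dam release, heavy upstream rainfall) configurations:
  P(¬flood warning | rapid snowmelt) = 0.1235·0.55·0.97 + 0.02964·0.55·0.03 + 0.053105·0.45·0.97 + 0.012745·0.45·0.03
        = 0.065887 + 0.000489 + 0.023180 + 0.000172 = 0.089728
The terms with dam release present sum to 0.023352, so
  P(dam release | ¬flood warning, rapid snowmelt) = 0.023352 / 0.089728 ≈ 0.260

Pr[dam release | ¬flood warning, rapid snowmelt] ≈ 0.260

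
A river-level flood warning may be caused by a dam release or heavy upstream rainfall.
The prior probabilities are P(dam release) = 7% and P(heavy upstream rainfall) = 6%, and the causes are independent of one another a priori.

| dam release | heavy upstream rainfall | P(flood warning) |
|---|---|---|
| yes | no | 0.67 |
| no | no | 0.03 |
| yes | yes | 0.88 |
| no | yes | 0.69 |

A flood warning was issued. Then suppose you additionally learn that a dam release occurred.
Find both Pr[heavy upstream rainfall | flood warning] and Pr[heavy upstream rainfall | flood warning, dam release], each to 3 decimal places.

P(flood warning) = 0.03·0.93·0.94 + 0.69·0.93·0.06 + 0.67·0.07·0.94 + 0.88·0.07·0.06 = 0.026226 + 0.038502 + 0.044086 + 0.003696 = 0.112510
Of this, 0.042198 comes from 0.038502 + 0.003696 (the heavy upstream rainfall=true cases).
P(heavy upstream rainfall | flood warning) = 0.042198 / 0.112510 ≈ 0.375

Now condition on the additional information:
Weight on heavy upstream rainfall=true, given the evidence: 0.88·0.06 = 0.052800
The normalizing constant is 0.67·0.94 + 0.88·0.06 = 0.682600
Posterior = 0.052800 / 0.682600 ≈ 0.077

Pr[heavy upstream rainfall | flood warning] ≈ 0.375; Pr[heavy upstream rainfall | flood warning, dam release] ≈ 0.077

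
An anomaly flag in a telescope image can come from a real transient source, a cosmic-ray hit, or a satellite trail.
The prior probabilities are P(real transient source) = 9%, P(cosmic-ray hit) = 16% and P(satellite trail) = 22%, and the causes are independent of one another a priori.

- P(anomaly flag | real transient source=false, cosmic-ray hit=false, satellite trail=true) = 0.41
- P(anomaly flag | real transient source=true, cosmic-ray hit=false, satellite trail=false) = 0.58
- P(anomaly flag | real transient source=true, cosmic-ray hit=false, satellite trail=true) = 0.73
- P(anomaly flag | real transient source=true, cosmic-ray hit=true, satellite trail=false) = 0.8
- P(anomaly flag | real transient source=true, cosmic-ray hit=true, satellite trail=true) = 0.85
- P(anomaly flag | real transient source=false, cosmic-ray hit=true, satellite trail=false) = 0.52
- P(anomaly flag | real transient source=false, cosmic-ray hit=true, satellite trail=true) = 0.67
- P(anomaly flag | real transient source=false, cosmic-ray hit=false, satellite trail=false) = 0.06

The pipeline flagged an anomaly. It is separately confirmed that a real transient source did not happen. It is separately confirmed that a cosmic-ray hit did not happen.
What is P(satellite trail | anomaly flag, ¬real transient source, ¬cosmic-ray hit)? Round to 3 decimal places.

For the numerator, keep only satellite trail=true terms: 0.41×0.22 = 0.090200
Normalizer over all consistent configurations: 0.06×0.78 + 0.41×0.22 = 0.137000
Posterior = 0.090200 / 0.137000 ≈ 0.658

P(satellite trail | anomaly flag, ¬real transient source, ¬cosmic-ray hit) ≈ 0.658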